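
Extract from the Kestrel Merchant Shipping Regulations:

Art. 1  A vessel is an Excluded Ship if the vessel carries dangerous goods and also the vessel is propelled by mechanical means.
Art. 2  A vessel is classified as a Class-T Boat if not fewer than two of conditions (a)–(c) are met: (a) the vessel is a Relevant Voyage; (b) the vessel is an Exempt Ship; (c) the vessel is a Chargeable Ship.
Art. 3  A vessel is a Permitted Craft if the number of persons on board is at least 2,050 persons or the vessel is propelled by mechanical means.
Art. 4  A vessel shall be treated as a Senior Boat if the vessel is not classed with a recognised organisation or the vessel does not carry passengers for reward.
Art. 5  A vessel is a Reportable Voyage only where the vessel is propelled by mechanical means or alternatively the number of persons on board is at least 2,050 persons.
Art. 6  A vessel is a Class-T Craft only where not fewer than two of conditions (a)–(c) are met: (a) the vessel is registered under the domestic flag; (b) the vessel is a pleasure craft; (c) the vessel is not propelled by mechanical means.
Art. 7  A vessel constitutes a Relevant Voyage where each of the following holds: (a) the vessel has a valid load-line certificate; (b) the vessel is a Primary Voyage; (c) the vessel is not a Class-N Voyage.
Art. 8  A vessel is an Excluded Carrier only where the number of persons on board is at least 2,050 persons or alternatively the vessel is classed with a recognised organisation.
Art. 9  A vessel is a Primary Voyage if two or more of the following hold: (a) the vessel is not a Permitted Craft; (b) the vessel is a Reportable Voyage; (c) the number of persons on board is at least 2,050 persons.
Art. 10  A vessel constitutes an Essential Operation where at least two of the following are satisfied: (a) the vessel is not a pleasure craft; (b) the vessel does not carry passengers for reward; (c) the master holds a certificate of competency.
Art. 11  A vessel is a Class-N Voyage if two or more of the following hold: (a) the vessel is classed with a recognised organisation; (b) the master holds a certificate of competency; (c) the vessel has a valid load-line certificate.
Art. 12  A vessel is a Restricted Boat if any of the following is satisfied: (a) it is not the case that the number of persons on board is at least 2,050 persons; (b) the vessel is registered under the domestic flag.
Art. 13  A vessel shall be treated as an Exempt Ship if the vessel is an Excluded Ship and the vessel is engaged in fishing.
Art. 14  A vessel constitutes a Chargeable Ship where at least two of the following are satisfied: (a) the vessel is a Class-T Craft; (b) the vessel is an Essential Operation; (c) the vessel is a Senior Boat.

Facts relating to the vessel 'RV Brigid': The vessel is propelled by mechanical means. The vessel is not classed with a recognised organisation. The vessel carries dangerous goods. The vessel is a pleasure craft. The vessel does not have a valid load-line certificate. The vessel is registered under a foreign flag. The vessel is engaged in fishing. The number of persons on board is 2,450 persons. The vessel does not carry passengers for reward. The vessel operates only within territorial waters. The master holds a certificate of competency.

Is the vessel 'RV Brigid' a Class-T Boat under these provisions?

article 3 — Permitted Craft: [number of persons on board: 2,450 persons ≥ 2,050 persons? yes] OR [the vessel is propelled by mechanical means? yes] → satisfied.
article 5 — Reportable Voyage: [the vessel is propelled by mechanical means? yes] OR [number of persons on board: 2,450 persons ≥ 2,050 persons? yes] → satisfied.
article 9 — Primary Voyage: not a Permitted Craft (article 3)? no; Reportable Voyage (article 5)? yes; number of persons on board: 2,450 persons ≥ 2,050 persons? yes — 2 of 3 hold (need ≥2) → satisfied.
article 11 — Class-N Voyage: the vessel is classed with a recognised organisation? no; the master holds a certificate of competency? yes; the vessel has a valid load-line certificate? no — 1 of 3 hold (need ≥2) → not satisfied.
article 7 — Relevant Voyage: [the vessel has a valid load-line certificate? no] AND [Primary Voyage (article 9)? yes] AND [not a Class-N Voyage (article 11)? yes] → not satisfied.
article 1 — Excluded Ship: [the vessel carries dangerous goods? yes] AND [the vessel is propelled by mechanical means? yes] → satisfied.
article 13 — Exempt Ship: [Excluded Ship (article 1)? yes] AND [the vessel is engaged in fishing? yes] → satisfied.
article 6 — Class-T Craft: the vessel is registered under the domestic flag? no; the vessel is a pleasure craft? yes; the vessel is not propelled by mechanical means? no — 1 of 3 hold (need ≥2) → not satisfied.
article 10 — Essential Operation: the vessel is not a pleasure craft? no; the vessel does not carry passengers for reward? yes; the master holds a certificate of competency? yes — 2 of 3 hold (need ≥2) → satisfied.
article 4 — Senior Boat: [the vessel is not classed with a recognised organisation? yes] OR [the vessel does not carry passengers for reward? yes] → satisfied.
article 14 — Chargeable Ship: Class-T Craft (article 6)? no; Essential Operation (article 10)? yes; Senior Boat (article 4)? yes — 2 of 3 hold (need ≥2) → satisfied.
article 2 — Class-T Boat: Relevant Voyage (article 7)? no; Exempt Ship (article 13)? yes; Chargeable Ship (article 14)? yes — 2 of 3 hold (need ≥2) → satisfied.

Yes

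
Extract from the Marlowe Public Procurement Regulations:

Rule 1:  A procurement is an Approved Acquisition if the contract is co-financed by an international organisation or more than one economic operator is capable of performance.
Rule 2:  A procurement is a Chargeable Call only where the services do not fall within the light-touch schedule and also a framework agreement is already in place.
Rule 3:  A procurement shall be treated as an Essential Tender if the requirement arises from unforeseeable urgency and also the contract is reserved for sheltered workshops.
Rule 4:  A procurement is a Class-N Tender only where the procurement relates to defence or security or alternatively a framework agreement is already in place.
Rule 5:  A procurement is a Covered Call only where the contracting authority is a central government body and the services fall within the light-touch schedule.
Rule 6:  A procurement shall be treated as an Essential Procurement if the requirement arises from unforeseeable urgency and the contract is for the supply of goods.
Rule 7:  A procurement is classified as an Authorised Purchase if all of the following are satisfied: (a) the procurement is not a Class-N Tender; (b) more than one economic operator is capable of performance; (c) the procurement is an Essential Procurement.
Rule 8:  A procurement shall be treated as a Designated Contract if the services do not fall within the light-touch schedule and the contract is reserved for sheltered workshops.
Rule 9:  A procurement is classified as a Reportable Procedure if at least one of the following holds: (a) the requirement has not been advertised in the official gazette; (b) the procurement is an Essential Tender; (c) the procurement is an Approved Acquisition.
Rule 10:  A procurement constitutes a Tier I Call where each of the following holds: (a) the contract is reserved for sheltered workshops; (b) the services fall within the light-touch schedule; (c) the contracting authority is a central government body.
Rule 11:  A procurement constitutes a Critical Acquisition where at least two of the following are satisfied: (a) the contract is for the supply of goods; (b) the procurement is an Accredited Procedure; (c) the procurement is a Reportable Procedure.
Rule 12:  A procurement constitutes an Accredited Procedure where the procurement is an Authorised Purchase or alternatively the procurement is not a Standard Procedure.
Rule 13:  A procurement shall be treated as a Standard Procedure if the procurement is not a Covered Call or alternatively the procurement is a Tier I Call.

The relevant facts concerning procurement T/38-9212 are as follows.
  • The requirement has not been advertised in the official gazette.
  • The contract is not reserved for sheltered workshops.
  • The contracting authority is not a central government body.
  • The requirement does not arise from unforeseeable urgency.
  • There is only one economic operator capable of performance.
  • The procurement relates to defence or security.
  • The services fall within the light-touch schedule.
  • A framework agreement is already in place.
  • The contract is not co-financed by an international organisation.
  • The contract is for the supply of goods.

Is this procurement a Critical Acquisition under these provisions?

rule 4 — Class-N Tender: [the procurement relates to defence or security? yes] OR [a framework agreement is already in place? yes] → satisfied.
rule 6 — Essential Procurement: [the requirement arises from unforeseeable urgency? no] AND [the contract is for the supply of goods? yes] → not satisfied.
rule 7 — Authorised Purchase: [not a Class-N Tender (rule 4)? no] AND [more than one economic operator is capable of performance? no] AND [Essential Procurement (rule 6)? no] → not satisfied.
rule 5 — Covered Call: [the contracting authority is a central government body? no] AND [the services fall within the light-touch schedule? yes] → not satisfied.
rule 10 — Tier I Call: [the contract is reserved for sheltered workshops? no] AND [the services fall within the light-touch schedule? yes] AND [the contracting authority is a central government body? no] → not satisfied.
rule 13 — Standard Procedure: [not a Covered Call (rule 5)? yes] OR [Tier I Call (rule 10)? no] → satisfied.
rule 12 — Accredited Procedure: [Authorised Purchase (rule 7)? no] OR [not a Standard Procedure (rule 13)? no] → not satisfied.
rule 3 — Essential Tender: [the requirement arises from unforeseeable urgency? no] AND [the contract is reserved for sheltered workshops? no] → not satisfied.
rule 1 — Approved Acquisition: [the contract is co-financed by an international organisation? no] OR [more than one economic operator is capable of performance? no] → not satisfied.
rule 9 — Reportable Procedure: [the requirement has not been advertised in the official gazette? yes] OR [Essential Tender (rule 3)? no] OR [Approved Acquisition (rule 1)? no] → satisfied.
rule 11 — Critical Acquisition: the contract is for the supply of goods? yes; Accredited Procedure (rule 12)? no; Reportable Procedure (rule 9)? yes — 2 of 3 hold (need ≥2) → satisfied.

Yes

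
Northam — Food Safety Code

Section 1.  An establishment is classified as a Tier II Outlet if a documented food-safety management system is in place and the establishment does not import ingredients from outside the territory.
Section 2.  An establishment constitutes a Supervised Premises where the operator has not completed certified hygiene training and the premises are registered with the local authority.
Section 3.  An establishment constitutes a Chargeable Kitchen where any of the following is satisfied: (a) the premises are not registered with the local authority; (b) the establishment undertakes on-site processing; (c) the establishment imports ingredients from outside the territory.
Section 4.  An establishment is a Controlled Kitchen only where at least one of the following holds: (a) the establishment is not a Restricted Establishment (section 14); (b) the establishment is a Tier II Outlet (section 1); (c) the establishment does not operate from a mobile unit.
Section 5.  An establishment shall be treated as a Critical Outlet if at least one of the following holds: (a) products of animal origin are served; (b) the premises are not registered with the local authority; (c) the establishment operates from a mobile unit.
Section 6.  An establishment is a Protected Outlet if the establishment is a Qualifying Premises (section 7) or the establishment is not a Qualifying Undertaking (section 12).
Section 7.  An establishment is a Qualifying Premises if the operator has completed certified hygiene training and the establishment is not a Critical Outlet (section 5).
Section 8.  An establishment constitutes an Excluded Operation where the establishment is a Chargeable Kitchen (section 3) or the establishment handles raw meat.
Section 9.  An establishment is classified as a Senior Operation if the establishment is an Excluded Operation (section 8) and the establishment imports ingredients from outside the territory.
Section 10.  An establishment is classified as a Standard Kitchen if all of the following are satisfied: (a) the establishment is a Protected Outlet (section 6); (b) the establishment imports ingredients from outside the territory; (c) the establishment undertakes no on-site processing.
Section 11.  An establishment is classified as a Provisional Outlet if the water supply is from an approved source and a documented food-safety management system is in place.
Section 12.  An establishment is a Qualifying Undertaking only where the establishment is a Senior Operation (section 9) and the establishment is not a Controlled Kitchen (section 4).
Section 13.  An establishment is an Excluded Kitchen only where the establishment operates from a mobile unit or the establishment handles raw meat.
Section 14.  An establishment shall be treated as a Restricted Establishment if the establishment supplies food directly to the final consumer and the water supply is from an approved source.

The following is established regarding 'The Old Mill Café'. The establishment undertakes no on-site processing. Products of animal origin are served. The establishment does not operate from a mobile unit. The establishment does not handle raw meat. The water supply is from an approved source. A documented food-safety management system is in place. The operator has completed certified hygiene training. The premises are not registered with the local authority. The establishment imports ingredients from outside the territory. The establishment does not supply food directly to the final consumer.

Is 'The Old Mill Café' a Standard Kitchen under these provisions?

Under section 5: products of animal origin are served? yes; or the premises are not registered with the local authority? yes; or the establishment operates from a mobile unit? no. So the establishment is a Critical Outlet.
Under section 7: the operator has completed certified hygiene training? yes; and not a Critical Outlet (section 5)? no. So the establishment is not a Qualifying Premises.
Under section 3: the premises are not registered with the local authority? yes; or the establishment undertakes on-site processing? no; or the establishment imports ingredients from outside the territory? yes. So the establishment is a Chargeable Kitchen.
Under section 8: Chargeable Kitchen (section 3)? yes; or the establishment handles raw meat? no. So the establishment is an Excluded Operation.
Under section 9: Excluded Operation (section 8)? yes; and the establishment imports ingredients from outside the territory? yes. So the establishment is a Senior Operation.
Under section 14: the establishment supplies food directly to the final consumer? no; and the water supply is from an approved source? yes. So the establishment is not a Restricted Establishment.
Under section 1: a documented food-safety management system is in place? yes; and the establishment does not import ingredients from outside the territory? no. So the establishment is not a Tier II Outlet.
Under section 4: not a Restricted Establishment (section 14)? yes; or Tier II Outlet (section 1)? no; or the establishment does not operate from a mobile unit? yes. So the establishment is a Controlled Kitchen.
Under section 12: Senior Operation (section 9)? yes; and not a Controlled Kitchen (section 4)? no. So the establishment is not a Qualifying Undertaking.
Under section 6: Qualifying Premises (section 7)? no; or not a Qualifying Undertaking (section 12)? yes. So the establishment is a Protected Outlet.
Under section 10: Protected Outlet (section 6)? yes; and the establishment imports ingredients from outside the territory? yes; and the establishment undertakes no on-site processing? yes. So the establishment is a Standard Kitchen.

Yes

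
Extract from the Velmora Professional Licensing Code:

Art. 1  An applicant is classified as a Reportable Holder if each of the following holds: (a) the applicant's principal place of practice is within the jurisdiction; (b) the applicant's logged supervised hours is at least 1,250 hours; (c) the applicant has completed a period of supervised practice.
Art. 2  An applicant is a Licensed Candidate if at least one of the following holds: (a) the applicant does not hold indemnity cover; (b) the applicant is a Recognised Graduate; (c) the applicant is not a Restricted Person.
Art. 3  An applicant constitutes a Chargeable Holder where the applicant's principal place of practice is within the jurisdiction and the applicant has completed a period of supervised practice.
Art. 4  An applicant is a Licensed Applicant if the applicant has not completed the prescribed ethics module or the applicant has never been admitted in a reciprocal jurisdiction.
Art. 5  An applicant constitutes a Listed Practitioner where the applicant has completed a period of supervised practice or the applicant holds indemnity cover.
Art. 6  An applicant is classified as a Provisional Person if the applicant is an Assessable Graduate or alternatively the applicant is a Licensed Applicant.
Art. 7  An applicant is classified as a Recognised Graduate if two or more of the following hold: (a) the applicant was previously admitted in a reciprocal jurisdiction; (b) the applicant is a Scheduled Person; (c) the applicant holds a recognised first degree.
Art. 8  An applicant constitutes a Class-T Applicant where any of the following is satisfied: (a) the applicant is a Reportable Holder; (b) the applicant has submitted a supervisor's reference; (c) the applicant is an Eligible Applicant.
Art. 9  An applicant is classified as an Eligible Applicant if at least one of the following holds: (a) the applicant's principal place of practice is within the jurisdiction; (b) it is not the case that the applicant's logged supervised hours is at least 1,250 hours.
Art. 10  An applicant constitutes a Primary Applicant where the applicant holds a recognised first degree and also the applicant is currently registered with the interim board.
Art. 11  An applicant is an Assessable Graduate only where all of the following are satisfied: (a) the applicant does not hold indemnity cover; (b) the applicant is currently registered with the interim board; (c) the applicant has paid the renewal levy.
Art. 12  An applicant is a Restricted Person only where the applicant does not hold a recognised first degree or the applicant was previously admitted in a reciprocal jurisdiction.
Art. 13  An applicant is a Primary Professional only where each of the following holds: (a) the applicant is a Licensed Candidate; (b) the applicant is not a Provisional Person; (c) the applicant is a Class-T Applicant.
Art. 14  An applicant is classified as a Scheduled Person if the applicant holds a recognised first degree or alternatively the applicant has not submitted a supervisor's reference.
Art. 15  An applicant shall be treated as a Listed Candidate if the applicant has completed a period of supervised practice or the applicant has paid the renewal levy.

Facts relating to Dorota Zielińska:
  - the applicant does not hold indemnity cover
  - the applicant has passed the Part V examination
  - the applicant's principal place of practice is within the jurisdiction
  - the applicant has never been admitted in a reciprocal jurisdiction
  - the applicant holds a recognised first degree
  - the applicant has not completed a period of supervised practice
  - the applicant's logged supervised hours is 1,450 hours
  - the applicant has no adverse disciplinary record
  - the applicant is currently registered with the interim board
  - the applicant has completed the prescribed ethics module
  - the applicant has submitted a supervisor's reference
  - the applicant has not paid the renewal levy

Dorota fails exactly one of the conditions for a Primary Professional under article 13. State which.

Provisional Person

article 14 — Scheduled Person: [the applicant holds a recognised first degree? yes] OR [the applicant has not submitted a supervisor's reference? no] → satisfied.
article 7 — Recognised Graduate: the applicant was previously admitted in a reciprocal jurisdiction? no; Scheduled Person (article 14)? yes; the applicant holds a recognised first degree? yes — 2 of 3 hold (need ≥2) → satisfied.
article 12 — Restricted Person: [the applicant does not hold a recognised first degree? no] OR [the applicant was previously admitted in a reciprocal jurisdiction? no] → not satisfied.
article 2 — Licensed Candidate: [the applicant does not hold indemnity cover? yes] OR [Recognised Graduate (article 7)? yes] OR [not a Restricted Person (article 12)? yes] → satisfied.
article 11 — Assessable Graduate: [the applicant does not hold indemnity cover? yes] AND [the applicant is currently registered with the interim board? yes] AND [the applicant has paid the renewal levy? no] → not satisfied.
article 4 — Licensed Applicant: [the applicant has not completed the prescribed ethics module? no] OR [the applicant has never been admitted in a reciprocal jurisdiction? yes] → satisfied.
article 6 — Provisional Person: [Assessable Graduate (article 11)? no] OR [Licensed Applicant (article 4)? yes] → satisfied.
article 1 — Reportable Holder: [the applicant's principal place of practice is within the jurisdiction? yes] AND [applicant's logged supervised hours: 1,450 hours ≥ 1,250 hours? yes] AND [the applicant has completed a period of supervised practice? no] → not satisfied.
article 9 — Eligible Applicant: [the applicant's principal place of practice is within the jurisdiction? yes] OR [applicant's logged supervised hours: 1,450 hours ≥ 1,250 hours? yes, so negated condition no] → satisfied.
article 8 — Class-T Applicant: [Reportable Holder (article 1)? no] OR [the applicant has submitted a supervisor's reference? yes] OR [Eligible Applicant (article 9)? yes] → satisfied.
article 13 — Primary Professional: [Licensed Candidate (article 2)? yes] AND [not a Provisional Person (article 6)? no] AND [Class-T Applicant (article 8)? yes] → not satisfied.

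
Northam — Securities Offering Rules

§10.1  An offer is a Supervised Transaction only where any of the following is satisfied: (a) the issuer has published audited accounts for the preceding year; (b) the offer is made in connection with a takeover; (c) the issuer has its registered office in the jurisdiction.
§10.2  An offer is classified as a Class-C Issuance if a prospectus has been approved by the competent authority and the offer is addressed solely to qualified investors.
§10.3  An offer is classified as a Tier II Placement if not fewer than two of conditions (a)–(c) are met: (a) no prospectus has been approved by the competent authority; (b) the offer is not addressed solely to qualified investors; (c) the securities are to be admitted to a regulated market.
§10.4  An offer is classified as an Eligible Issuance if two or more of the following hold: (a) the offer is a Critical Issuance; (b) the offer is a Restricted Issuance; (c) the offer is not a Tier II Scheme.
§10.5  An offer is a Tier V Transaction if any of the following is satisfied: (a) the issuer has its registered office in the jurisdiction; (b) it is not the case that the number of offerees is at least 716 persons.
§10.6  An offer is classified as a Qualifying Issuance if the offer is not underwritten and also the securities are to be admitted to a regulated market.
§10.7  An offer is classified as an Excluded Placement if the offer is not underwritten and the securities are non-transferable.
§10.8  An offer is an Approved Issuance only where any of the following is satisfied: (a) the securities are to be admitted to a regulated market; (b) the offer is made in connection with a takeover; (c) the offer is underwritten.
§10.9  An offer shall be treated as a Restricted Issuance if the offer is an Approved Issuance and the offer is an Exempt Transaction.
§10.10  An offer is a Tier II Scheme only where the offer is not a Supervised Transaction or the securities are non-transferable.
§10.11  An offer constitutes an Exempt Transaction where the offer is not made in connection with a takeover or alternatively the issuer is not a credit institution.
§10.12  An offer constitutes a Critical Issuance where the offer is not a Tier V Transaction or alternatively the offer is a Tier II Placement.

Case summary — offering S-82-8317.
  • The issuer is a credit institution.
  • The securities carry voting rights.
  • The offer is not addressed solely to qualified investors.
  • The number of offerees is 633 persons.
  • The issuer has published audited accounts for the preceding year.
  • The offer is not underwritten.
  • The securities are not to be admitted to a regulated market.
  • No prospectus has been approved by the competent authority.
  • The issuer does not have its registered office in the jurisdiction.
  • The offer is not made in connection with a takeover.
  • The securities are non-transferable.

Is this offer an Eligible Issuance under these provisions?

§10.5 — Tier V Transaction: [the issuer has its registered office in the jurisdiction? no] OR [number of offerees: 633 persons ≥ 716 persons? no, so negated condition yes] → satisfied.
§10.3 — Tier II Placement: no prospectus has been approved by the competent authority? yes; the offer is not addressed solely to qualified investors? yes; the securities are to be admitted to a regulated market? no — 2 of 3 hold (need ≥2) → satisfied.
§10.12 — Critical Issuance: [not a Tier V Transaction (§10.5)? no] OR [Tier II Placement (§10.3)? yes] → satisfied.
§10.8 — Approved Issuance: [the securities are to be admitted to a regulated market? no] OR [the offer is made in connection with a takeover? no] OR [the offer is underwritten? no] → not satisfied.
§10.11 — Exempt Transaction: [the offer is not made in connection with a takeover? yes] OR [the issuer is not a credit institution? no] → satisfied.
§10.9 — Restricted Issuance: [Approved Issuance (§10.8)? no] AND [Exempt Transaction (§10.11)? yes] → not satisfied.
§10.1 — Supervised Transaction: [the issuer has published audited accounts for the preceding year? yes] OR [the offer is made in connection with a takeover? no] OR [the issuer has its registered office in the jurisdiction? no] → satisfied.
§10.10 — Tier II Scheme: [not a Supervised Transaction (§10.1)? no] OR [the securities are non-transferable? yes] → satisfied.
§10.4 — Eligible Issuance: Critical Issuance (§10.12)? yes; Restricted Issuance (§10.9)? no; not a Tier II Scheme (§10.10)? no — 1 of 3 hold (need ≥2) → not satisfied.

No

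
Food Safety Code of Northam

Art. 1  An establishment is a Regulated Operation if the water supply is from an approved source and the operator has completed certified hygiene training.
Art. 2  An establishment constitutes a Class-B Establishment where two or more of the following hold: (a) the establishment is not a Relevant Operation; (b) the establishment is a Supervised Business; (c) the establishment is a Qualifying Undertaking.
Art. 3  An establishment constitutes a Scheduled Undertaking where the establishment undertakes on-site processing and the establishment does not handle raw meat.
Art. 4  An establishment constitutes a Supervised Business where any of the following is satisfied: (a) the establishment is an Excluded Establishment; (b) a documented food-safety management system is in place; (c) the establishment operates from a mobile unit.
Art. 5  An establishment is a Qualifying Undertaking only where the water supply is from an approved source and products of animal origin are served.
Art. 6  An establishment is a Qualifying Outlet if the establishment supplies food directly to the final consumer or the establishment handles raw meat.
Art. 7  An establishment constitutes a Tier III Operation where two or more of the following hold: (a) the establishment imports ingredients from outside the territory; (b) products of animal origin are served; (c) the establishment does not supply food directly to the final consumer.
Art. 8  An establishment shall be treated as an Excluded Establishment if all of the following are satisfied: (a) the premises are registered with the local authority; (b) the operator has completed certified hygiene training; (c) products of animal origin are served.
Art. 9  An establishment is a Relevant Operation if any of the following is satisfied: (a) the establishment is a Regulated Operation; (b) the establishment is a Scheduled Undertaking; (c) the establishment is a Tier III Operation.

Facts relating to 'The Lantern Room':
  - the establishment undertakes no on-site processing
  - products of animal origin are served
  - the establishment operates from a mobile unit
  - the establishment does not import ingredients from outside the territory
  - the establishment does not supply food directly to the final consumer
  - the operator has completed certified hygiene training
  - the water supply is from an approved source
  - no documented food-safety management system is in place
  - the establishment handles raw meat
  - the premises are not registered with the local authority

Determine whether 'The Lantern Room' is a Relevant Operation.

Yes

article 1 — Regulated Operation: [the water supply is from an approved source? yes] AND [the operator has completed certified hygiene training? yes] → satisfied.
article 3 — Scheduled Undertaking: [the establishment undertakes on-site processing? no] AND [the establishment does not handle raw meat? no] → not satisfied.
article 7 — Tier III Operation: the establishment imports ingredients from outside the territory? no; products of animal origin are served? yes; the establishment does not supply food directly to the final consumer? yes — 2 of 3 hold (need ≥2) → satisfied.
article 9 — Relevant Operation: [Regulated Operation (article 1)? yes] OR [Scheduled Undertaking (article 3)? no] OR [Tier III Operation (article 7)? yes] → satisfied.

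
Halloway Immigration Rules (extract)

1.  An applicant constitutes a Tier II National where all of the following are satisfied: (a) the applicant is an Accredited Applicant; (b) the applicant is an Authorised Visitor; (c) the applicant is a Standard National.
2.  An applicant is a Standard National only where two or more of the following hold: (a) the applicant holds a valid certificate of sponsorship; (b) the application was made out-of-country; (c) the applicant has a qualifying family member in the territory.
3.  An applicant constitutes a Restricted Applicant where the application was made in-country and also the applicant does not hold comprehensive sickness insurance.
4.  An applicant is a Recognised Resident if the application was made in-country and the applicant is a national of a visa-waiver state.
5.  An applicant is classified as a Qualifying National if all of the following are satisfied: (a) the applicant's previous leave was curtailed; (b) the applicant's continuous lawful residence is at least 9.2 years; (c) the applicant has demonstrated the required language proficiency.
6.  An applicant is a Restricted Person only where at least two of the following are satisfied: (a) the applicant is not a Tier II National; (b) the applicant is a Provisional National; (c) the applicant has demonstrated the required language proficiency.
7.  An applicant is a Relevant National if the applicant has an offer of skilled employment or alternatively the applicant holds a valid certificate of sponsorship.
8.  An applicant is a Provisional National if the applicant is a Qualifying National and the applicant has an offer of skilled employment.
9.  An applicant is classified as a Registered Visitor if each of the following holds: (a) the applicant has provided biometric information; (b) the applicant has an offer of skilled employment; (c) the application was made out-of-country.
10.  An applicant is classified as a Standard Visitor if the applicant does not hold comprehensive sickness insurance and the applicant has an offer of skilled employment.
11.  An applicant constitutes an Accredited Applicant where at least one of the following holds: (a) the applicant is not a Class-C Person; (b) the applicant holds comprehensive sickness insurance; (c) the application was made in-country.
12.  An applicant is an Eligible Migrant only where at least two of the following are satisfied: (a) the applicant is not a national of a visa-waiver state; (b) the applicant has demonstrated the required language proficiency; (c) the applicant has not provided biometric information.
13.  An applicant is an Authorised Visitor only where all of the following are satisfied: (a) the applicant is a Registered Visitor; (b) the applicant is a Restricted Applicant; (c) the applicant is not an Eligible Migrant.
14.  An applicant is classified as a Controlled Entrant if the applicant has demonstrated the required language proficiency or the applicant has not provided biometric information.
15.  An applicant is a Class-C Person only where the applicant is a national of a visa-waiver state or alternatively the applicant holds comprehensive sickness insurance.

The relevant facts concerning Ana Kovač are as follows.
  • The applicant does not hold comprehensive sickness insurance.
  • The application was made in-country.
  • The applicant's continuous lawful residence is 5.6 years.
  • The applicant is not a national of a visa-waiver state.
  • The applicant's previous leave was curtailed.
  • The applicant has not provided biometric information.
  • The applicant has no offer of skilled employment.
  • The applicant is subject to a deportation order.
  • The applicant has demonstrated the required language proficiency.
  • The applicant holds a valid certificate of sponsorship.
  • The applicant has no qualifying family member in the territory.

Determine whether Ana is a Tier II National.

paragraph 15 — Class-C Person: [the applicant is a national of a visa-waiver state? no] OR [the applicant holds comprehensive sickness insurance? no] → not satisfied.
paragraph 11 — Accredited Applicant: [not a Class-C Person (paragraph 15)? yes] OR [the applicant holds comprehensive sickness insurance? no] OR [the application was made in-country? yes] → satisfied.
paragraph 9 — Registered Visitor: [the applicant has provided biometric information? no] AND [the applicant has an offer of skilled employment? no] AND [the application was made out-of-country? no] → not satisfied.
paragraph 3 — Restricted Applicant: [the application was made in-country? yes] AND [the applicant does not hold comprehensive sickness insurance? yes] → satisfied.
paragraph 12 — Eligible Migrant: the applicant is not a national of a visa-waiver state? yes; the applicant has demonstrated the required language proficiency? yes; the applicant has not provided biometric information? yes — 3 of 3 hold (need ≥2) → satisfied.
paragraph 13 — Authorised Visitor: [Registered Visitor (paragraph 9)? no] AND [Restricted Applicant (paragraph 3)? yes] AND [not an Eligible Migrant (paragraph 12)? no] → not satisfied.
paragraph 2 — Standard National: the applicant holds a valid certificate of sponsorship? yes; the application was made out-of-country? no; the applicant has a qualifying family member in the territory? no — 1 of 3 hold (need ≥2) → not satisfied.
paragraph 1 — Tier II National: [Accredited Applicant (paragraph 11)? yes] AND [Authorised Visitor (paragraph 13)? no] AND [Standard National (paragraph 2)? no] → not satisfied.

No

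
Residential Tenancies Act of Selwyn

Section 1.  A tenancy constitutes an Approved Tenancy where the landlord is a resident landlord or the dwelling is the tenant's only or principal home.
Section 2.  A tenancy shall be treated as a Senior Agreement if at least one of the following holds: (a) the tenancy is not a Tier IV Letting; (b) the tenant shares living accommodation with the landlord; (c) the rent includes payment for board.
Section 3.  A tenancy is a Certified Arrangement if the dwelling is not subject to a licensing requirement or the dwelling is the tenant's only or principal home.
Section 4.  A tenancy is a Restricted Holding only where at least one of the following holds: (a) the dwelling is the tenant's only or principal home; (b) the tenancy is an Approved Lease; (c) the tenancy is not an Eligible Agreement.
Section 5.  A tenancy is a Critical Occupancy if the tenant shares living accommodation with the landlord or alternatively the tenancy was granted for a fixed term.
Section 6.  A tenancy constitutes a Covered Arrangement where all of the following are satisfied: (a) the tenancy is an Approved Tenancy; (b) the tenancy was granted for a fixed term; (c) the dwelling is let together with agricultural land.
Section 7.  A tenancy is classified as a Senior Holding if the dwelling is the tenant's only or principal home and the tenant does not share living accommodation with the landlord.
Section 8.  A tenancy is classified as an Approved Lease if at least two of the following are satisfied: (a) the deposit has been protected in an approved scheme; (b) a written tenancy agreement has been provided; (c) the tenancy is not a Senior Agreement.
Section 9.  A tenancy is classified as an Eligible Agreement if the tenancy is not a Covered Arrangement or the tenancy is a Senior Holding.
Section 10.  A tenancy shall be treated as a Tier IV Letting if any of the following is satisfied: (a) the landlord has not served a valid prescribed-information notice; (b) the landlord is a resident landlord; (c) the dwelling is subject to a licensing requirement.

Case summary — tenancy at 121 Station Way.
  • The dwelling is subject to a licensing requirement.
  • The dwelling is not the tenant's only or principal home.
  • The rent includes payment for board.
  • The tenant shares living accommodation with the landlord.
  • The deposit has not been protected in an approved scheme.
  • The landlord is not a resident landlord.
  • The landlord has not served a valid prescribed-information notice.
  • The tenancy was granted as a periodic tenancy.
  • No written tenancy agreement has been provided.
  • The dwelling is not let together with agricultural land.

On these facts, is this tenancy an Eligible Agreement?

section 1 — Approved Tenancy: [the landlord is a resident landlord? no] OR [the dwelling is the tenant's only or principal home? no] → not satisfied.
section 6 — Covered Arrangement: [Approved Tenancy (section 1)? no] AND [the tenancy was granted for a fixed term? no] AND [the dwelling is let together with agricultural land? no] → not satisfied.
section 7 — Senior Holding: [the dwelling is the tenant's only or principal home? no] AND [the tenant does not share living accommodation with the landlord? no] → not satisfied.
section 9 — Eligible Agreement: [not a Covered Arrangement (section 6)? yes] OR [Senior Holding (section 7)? no] → satisfied.

Yes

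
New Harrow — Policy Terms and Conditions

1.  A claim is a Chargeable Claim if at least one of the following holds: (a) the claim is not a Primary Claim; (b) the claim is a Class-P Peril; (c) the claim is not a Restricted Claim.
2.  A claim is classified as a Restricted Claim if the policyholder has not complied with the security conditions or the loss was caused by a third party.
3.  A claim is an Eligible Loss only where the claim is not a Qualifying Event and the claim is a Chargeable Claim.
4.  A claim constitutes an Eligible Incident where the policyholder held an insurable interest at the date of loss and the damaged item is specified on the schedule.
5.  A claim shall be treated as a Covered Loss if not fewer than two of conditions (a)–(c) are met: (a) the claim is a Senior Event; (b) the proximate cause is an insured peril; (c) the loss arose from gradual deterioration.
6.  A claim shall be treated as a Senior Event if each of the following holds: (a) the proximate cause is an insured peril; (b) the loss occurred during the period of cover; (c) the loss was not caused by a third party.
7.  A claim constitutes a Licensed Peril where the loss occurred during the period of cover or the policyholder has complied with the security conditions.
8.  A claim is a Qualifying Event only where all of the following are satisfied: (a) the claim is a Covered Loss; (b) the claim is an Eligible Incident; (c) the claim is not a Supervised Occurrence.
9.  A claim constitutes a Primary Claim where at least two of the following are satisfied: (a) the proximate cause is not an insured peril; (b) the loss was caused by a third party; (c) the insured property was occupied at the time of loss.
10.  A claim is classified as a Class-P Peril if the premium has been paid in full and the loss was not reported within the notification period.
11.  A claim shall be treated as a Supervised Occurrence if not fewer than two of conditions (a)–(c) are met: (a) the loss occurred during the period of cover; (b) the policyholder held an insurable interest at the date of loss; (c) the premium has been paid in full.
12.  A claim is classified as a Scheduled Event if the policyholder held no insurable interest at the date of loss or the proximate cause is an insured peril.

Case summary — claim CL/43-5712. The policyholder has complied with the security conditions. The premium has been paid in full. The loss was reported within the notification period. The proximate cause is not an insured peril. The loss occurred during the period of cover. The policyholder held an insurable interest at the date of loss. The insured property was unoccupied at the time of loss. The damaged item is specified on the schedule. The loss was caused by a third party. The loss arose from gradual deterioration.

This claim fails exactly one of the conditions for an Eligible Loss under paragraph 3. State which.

paragraph 6 — Senior Event: [the proximate cause is an insured peril? no] AND [the loss occurred during the period of cover? yes] AND [the loss was not caused by a third party? no] → not satisfied.
paragraph 5 — Covered Loss: Senior Event (paragraph 6)? no; the proximate cause is an insured peril? no; the loss arose from gradual deterioration? yes — 1 of 3 hold (need ≥2) → not satisfied.
paragraph 4 — Eligible Incident: [the policyholder held an insurable interest at the date of loss? yes] AND [the damaged item is specified on the schedule? yes] → satisfied.
paragraph 11 — Supervised Occurrence: the loss occurred during the period of cover? yes; the policyholder held an insurable interest at the date of loss? yes; the premium has been paid in full? yes — 3 of 3 hold (need ≥2) → satisfied.
paragraph 8 — Qualifying Event: [Covered Loss (paragraph 5)? no] AND [Eligible Incident (paragraph 4)? yes] AND [not a Supervised Occurrence (paragraph 11)? no] → not satisfied.
paragraph 9 — Primary Claim: the proximate cause is not an insured peril? yes; the loss was caused by a third party? yes; the insured property was occupied at the time of loss? no — 2 of 3 hold (need ≥2) → satisfied.
paragraph 10 — Class-P Peril: [the premium has been paid in full? yes] AND [the loss was not reported within the notification period? no] → not satisfied.
paragraph 2 — Restricted Claim: [the policyholder has not complied with the security conditions? no] OR [the loss was caused by a third party? yes] → satisfied.
paragraph 1 — Chargeable Claim: [not a Primary Claim (paragraph 9)? no] OR [Class-P Peril (paragraph 10)? no] OR [not a Restricted Claim (paragraph 2)? no] → not satisfied.
paragraph 3 — Eligible Loss: [not a Qualifying Event (paragraph 8)? yes] AND [Chargeable Claim (paragraph 1)? no] → not satisfied.

Chargeable Claim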